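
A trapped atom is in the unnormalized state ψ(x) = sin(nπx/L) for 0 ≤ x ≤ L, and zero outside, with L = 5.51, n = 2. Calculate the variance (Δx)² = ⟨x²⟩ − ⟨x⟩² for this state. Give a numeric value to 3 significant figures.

Compute ⟨x⟩ and ⟨x²⟩ separately, then (Δx)² = ⟨x²⟩ − ⟨x⟩².
With sin²θ = (1 − cos2θ)/2 on 0 ≤ x ≤ L: ∫sin²(nπx/L) dx = L/2, ∫x·sin²(nπx/L) dx = L²/4, ∫x²·sin²(nπx/L) dx = L³·(1/6 − 1/(4n²π²)); higher powers xᵏ the same way, integrating xᵏ·cos(2nπx/L) by parts.
Normalization: ∫|ψ|² dx = 2.7550.
⟨x⟩ = 2.7550 and ⟨x²⟩ = 9.7355.
(Δx)² = 9.7355 − (2.7550)² = 2.1455.

2.15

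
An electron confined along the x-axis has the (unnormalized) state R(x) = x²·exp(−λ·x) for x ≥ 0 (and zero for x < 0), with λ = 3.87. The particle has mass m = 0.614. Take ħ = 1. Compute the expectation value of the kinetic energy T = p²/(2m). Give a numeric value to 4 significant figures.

4.065

T = −(ħ²/2m) d²/dx², so ⟨T⟩ = −(ħ²/2m) ∫ R*·R'' dx / ∫|R|² dx; with m = 0.614.
Differentiate x²·exp(−λ·x) with the product rule; every integrand then reduces to terms xʲ·e^(−2λx) on [0, ∞), with ∫₀^∞ xʲ·e^(−2λx) dx = j!/(2λ)^(j+1).
State is unnormalized: ∫|R|² dx = 0.00086399, and ∫R*·(−ħ²/2m · R'') dx = 0.0035124, so ⟨T⟩ = 0.0035124 / 0.00086399.
⟨T⟩ = 4.0654.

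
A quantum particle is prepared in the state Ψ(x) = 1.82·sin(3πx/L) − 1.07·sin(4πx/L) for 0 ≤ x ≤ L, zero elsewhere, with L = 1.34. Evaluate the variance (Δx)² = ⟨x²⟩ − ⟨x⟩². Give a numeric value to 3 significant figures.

Compute ⟨x⟩ and ⟨x²⟩ separately, then (Δx)² = ⟨x²⟩ − ⟨x⟩².
On 0 ≤ x ≤ L (j ≠ l): ∫sin²(jπx/L) dx = L/2, ∫sin(jπx/L)·sin(lπx/L) dx = 0; diagonal moments ∫x·sin²(jπx/L) dx = L²/4, ∫x²·sin²(jπx/L) dx = L³·(1/6 − 1/(4j²π²)); cross terms ∫x·sin(jπx/L)·sin(lπx/L) dx = 0 for j + l even and −4jlL²/(π²(j² − l²)²) for j + l odd, ∫x²·sin(jπx/L)·sin(lπx/L) dx = (−1)^(j+l)·4jlL³/(π²(j² − l²)²); higher powers the same way via product-to-sum and parts.
Normalization: ∫|Ψ|² dx = 2.9864.
⟨x⟩ = 0.90243 and ⟨x²⟩ = 0.90102.
(Δx)² = 0.90102 − (0.90243)² = 0.086638.

0.0866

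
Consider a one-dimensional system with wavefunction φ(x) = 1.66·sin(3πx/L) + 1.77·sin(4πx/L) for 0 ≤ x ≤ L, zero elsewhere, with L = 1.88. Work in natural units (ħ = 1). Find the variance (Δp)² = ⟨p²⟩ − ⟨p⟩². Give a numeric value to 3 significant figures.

35.5

Compute ⟨p⟩ and ⟨p²⟩ separately; (Δp)² = ⟨p²⟩ − ⟨p⟩².
d²/dx² sin(jπx/L) = −(jπ/L)²·sin(jπx/L); on 0 ≤ x ≤ L, ∫sin²(jπx/L) dx = L/2 and ∫sin(jπx/L)·sin(lπx/L) dx = 0 for j ≠ l, so only diagonal terms survive in ∫|φ|² and ∫φ·φ″; ∫φ·φ′ dx = [φ²/2] between the walls = 0.
Normalization: ∫|φ|² dx = 5.5352.
⟨p⟩ = 0.0000 and ⟨p²⟩ = 35.532.
(Δp)² = 35.532 − (0.0000)² = 35.532.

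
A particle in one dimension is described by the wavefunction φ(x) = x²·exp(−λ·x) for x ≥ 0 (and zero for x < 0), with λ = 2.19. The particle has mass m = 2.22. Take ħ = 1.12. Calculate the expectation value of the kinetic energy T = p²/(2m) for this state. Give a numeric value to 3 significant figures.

T = −(ħ²/2m) d²/dx², so ⟨T⟩ = −(ħ²/2m) ∫ φ*·φ'' dx / ∫|φ|² dx; with m = 2.22.
Differentiate x²·exp(−λ·x) with the product rule; every integrand then reduces to terms xʲ·e^(−2λx) on [0, ∞), with ∫₀^∞ xʲ·e^(−2λx) dx = j!/(2λ)^(j+1).
State is unnormalized: ∫|φ|² dx = 0.014888, and ∫φ*·(−ħ²/2m · φ'') dx = 0.0067245, so ⟨T⟩ = 0.0067245 / 0.014888.
⟨T⟩ = 0.45167.

0.452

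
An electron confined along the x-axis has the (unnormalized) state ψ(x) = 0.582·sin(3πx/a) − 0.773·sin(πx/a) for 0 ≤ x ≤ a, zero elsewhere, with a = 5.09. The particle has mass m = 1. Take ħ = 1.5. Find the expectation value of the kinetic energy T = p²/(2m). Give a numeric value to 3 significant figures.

T = −(ħ²/2m) d²/dx², so ⟨T⟩ = −(ħ²/2m) ∫ ψ*·ψ'' dx / ∫|ψ|² dx; with m = 1.
d²/dx² sin(jπx/a) = −(jπ/a)²·sin(jπx/a); on 0 ≤ x ≤ a, ∫sin²(jπx/a) dx = a/2 and ∫sin(jπx/a)·sin(lπx/a) dx = 0 for j ≠ l, so only diagonal terms survive in ∫|ψ|² and ∫ψ·ψ″; ∫ψ·ψ′ dx = [ψ²/2] between the walls = 0.
State is unnormalized: ∫|ψ|² dx = 2.3828, and ∫ψ*·(−ħ²/2m · ψ'') dx = 3.9767, so ⟨T⟩ = 3.9767 / 2.3828.
⟨T⟩ = 1.6690.

1.67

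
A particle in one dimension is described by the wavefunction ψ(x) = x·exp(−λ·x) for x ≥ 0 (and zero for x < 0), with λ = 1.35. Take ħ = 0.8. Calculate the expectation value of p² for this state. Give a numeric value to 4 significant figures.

1.166

p² ψ = −ħ² d²ψ/dx²; ⟨p²⟩ = −ħ² ∫ ψ*·ψ'' dx / ∫|ψ|² dx.
Differentiate x·exp(−λ·x) with the product rule; every integrand then reduces to terms xʲ·e^(−2λx) on [0, ∞), with ∫₀^∞ xʲ·e^(−2λx) dx = j!/(2λ)^(j+1).
State is unnormalized: ∫|ψ|² dx = 0.10161, and ∫ψ*·(−ħ² ψ'') dx = 0.11852, so ⟨p²⟩ = 0.11852 / 0.10161.
⟨p²⟩ = 1.1664.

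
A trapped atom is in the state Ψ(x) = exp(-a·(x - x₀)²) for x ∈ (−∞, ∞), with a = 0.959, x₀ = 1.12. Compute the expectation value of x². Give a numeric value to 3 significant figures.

1.52

⟨x²⟩ = ∫ x²·|Ψ|² dx / ∫|Ψ|² dx (integrals over the domain).
Gaussian moments (u = x − x₀): ∫u^(2j)·e^(−2au²) du = (2j−1)!!/(4a)^j · √(π/(2a)), odd powers integrate to 0; here √(π/(2a)) = 1.2798.
State is unnormalized: ∫|Ψ|² dx = 1.2798, and ∫Ψ*·x²·Ψ dx = 1.9390, so ⟨x²⟩ = 1.9390 / 1.2798.
⟨x²⟩ = 1.5151.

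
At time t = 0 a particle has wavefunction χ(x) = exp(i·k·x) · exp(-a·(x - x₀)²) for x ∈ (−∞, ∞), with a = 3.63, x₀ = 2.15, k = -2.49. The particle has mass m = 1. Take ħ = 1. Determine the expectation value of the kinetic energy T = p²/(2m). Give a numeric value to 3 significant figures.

T = −(ħ²/2m) d²/dx², so ⟨T⟩ = −(ħ²/2m) ∫ χ*·χ'' dx / ∫|χ|² dx; with m = 1.
Gaussian moments (u = x − x₀): ∫u^(2j)·e^(−2au²) du = (2j−1)!!/(4a)^j · √(π/(2a)), odd powers integrate to 0; here √(π/(2a)) = 0.65782. Derivatives: χ′ = (ik − 2au)·χ, χ″ = ((ik − 2au)² − 2a)·χ; the odd-in-u pieces drop out.
State is unnormalized: ∫|χ|² dx = 0.65782, and ∫χ*·(−ħ²/2m · χ'') dx = 3.2332, so ⟨T⟩ = 3.2332 / 0.65782.
⟨T⟩ = 4.9151.

4.92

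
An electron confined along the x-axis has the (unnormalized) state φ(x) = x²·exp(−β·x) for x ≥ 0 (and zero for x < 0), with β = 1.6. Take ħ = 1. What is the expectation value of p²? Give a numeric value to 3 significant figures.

0.853

p² φ = −ħ² d²φ/dx²; ⟨p²⟩ = −ħ² ∫ φ*·φ'' dx / ∫|φ|² dx.
Differentiate x²·exp(−β·x) with the product rule; every integrand then reduces to terms xʲ·e^(−2βx) on [0, ∞), with ∫₀^∞ xʲ·e^(−2βx) dx = j!/(2β)^(j+1).
State is unnormalized: ∫|φ|² dx = 0.071526, and ∫φ*·(−ħ² φ'') dx = 0.061035, so ⟨p²⟩ = 0.061035 / 0.071526.
⟨p²⟩ = 0.85333.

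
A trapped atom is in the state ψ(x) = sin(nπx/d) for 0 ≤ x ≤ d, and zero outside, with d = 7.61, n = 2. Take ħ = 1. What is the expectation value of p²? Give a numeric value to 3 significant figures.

0.682

p² ψ = −ħ² d²ψ/dx²; ⟨p²⟩ = −ħ² ∫ ψ*·ψ'' dx / ∫|ψ|² dx.
d/dx sin(nπx/d) = (nπ/d)·cos(nπx/d) and d²/dx² sin(nπx/d) = −(nπ/d)²·sin(nπx/d); on 0 ≤ x ≤ d, ∫sin²(nπx/d) dx = d/2 and ∫sin(nπx/d)·cos(nπx/d) dx = 0.
State is unnormalized: ∫|ψ|² dx = 3.8050, and ∫ψ*·(−ħ² ψ'') dx = 2.5939, so ⟨p²⟩ = 2.5939 / 3.8050.
⟨p²⟩ = 0.68170.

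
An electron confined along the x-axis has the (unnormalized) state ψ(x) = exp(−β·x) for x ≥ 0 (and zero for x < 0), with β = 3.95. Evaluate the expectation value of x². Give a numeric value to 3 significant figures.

0.0320

⟨x²⟩ = ∫ x²·|ψ|² dx / ∫|ψ|² dx (integrals over the domain).
Every integrand reduces to terms xʲ·e^(−2βx) on [0, ∞); use ∫₀^∞ xʲ·e^(−2βx) dx = j!/(2β)^(j+1).
State is unnormalized: ∫|ψ|² dx = 0.12658, and ∫ψ*·x²·ψ dx = 0.0040565, so ⟨x²⟩ = 0.0040565 / 0.12658.
⟨x²⟩ = 0.032046.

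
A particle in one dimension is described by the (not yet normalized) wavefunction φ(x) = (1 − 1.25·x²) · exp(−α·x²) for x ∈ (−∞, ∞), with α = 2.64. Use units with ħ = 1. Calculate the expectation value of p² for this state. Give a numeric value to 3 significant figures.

4.38

p² φ = −ħ² d²φ/dx²; ⟨p²⟩ = −ħ² ∫ φ*·φ'' dx / ∫|φ|² dx.
Expand each integrand as polynomial × e^(−2αx²) and use ∫x^(2j)·e^(−2αx²) dx = (2j−1)!!/(4α)^j · √(π/(2α)), odd powers → 0; here √(π/(2α)) = 0.77136. Differentiate with the product rule, d/dx e^(−αx²) = −2αx·e^(−αx²).
State is unnormalized: ∫|φ|² dx = 0.62117, and ∫φ*·(−ħ² φ'') dx = 2.7182, so ⟨p²⟩ = 2.7182 / 0.62117.
⟨p²⟩ = 4.3760.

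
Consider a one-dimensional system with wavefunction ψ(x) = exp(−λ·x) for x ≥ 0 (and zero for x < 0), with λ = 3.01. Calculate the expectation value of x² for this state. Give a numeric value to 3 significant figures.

0.0552

⟨x²⟩ = ∫ x²·|ψ|² dx / ∫|ψ|² dx (integrals over the domain).
Every integrand reduces to terms xʲ·e^(−2λx) on [0, ∞); use ∫₀^∞ xʲ·e^(−2λx) dx = j!/(2λ)^(j+1).
State is unnormalized: ∫|ψ|² dx = 0.16611, and ∫ψ*·x²·ψ dx = 0.0091673, so ⟨x²⟩ = 0.0091673 / 0.16611.
⟨x²⟩ = 0.055187.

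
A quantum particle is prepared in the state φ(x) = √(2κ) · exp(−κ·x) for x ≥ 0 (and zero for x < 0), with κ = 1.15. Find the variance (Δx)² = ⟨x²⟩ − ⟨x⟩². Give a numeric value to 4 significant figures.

0.1890

Compute ⟨x⟩ and ⟨x²⟩ separately, then (Δx)² = ⟨x²⟩ − ⟨x⟩².
Every integrand reduces to terms xʲ·e^(−2κx) on [0, ∞); use ∫₀^∞ xʲ·e^(−2κx) dx = j!/(2κ)^(j+1).
⟨x⟩ = 0.43478 and ⟨x²⟩ = 0.37807.
(Δx)² = 0.37807 − (0.43478)² = 0.18904.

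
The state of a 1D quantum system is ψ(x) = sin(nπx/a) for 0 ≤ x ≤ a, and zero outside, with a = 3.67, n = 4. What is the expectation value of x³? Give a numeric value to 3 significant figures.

⟨x³⟩ = ∫ x³·|ψ|² dx / ∫|ψ|² dx (integrals over the domain).
With sin²θ = (1 − cos2θ)/2 on 0 ≤ x ≤ a: ∫sin²(nπx/a) dx = a/2, ∫x·sin²(nπx/a) dx = a²/4, ∫x²·sin²(nπx/a) dx = a³·(1/6 − 1/(4n²π²)); higher powers xᵏ the same way, integrating xᵏ·cos(2nπx/a) by parts.
State is unnormalized: ∫|ψ|² dx = 1.8350, and ∫ψ*·x³·ψ dx = 22.246, so ⟨x³⟩ = 22.246 / 1.8350.
⟨x³⟩ = 12.123.

12.1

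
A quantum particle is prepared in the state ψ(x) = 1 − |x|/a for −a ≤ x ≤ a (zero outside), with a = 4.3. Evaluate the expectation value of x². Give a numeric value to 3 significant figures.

⟨x²⟩ = ∫ x²·|ψ|² dx / ∫|ψ|² dx (integrals over the domain).
ψ is even, so ∫ over [−a, a] = 2∫₀ᵃ with ψ = 1 − x/a there: ∫₀ᵃ (1 − x/a)² dx = a/3, ∫₀ᵃ x²(1 − x/a)² dx = a³/30, ∫₀ᵃ x⁴(1 − x/a)² dx = a⁵/105.
State is unnormalized: ∫|ψ|² dx = 2.8667, and ∫ψ*·x²·ψ dx = 5.3005, so ⟨x²⟩ = 5.3005 / 2.8667.
⟨x²⟩ = 1.8490.

1.85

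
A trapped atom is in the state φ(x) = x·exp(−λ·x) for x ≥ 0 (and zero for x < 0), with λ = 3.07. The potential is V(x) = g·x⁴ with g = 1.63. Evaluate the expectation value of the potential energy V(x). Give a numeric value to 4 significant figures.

⟨V⟩ = ∫ V(x)·|φ|² dx / ∫|φ|² dx.
Every integrand reduces to terms xʲ·e^(−2λx) on [0, ∞); use ∫₀^∞ xʲ·e^(−2λx) dx = j!/(2λ)^(j+1).
State is unnormalized: ∫|φ|² dx = 0.0086402, and ∫φ*·V(x)·φ dx = 0.0035673, so ⟨V⟩ = 0.0035673 / 0.0086402.
⟨V⟩ = 0.41287.

0.4129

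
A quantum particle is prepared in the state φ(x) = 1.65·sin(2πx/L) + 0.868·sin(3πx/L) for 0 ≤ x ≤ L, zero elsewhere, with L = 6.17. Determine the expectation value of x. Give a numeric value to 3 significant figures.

2.10

⟨x⟩ = ∫ x·|φ|² dx / ∫|φ|² dx (integrals over the domain).
On 0 ≤ x ≤ L (j ≠ l): ∫sin²(jπx/L) dx = L/2, ∫sin(jπx/L)·sin(lπx/L) dx = 0; diagonal moments ∫x·sin²(jπx/L) dx = L²/4, ∫x²·sin²(jπx/L) dx = L³·(1/6 − 1/(4j²π²)); cross terms ∫x·sin(jπx/L)·sin(lπx/L) dx = 0 for j + l even and −4jlL²/(π²(j² − l²)²) for j + l odd, ∫x²·sin(jπx/L)·sin(lπx/L) dx = (−1)^(j+l)·4jlL³/(π²(j² − l²)²); higher powers the same way via product-to-sum and parts.
State is unnormalized: ∫|φ|² dx = 10.723, and ∫φ*·x·φ dx = 22.475, so ⟨x⟩ = 22.475 / 10.723.
⟨x⟩ = 2.0959.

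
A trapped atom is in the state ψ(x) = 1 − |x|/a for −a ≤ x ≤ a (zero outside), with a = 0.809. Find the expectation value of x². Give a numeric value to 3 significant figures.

⟨x²⟩ = ∫ x²·|ψ|² dx / ∫|ψ|² dx (integrals over the domain).
ψ is even, so ∫ over [−a, a] = 2∫₀ᵃ with ψ = 1 − x/a there: ∫₀ᵃ (1 − x/a)² dx = a/3, ∫₀ᵃ x²(1 − x/a)² dx = a³/30, ∫₀ᵃ x⁴(1 − x/a)² dx = a⁵/105.
State is unnormalized: ∫|ψ|² dx = 0.53933, and ∫ψ*·x²·ψ dx = 0.035298, so ⟨x²⟩ = 0.035298 / 0.53933.
⟨x²⟩ = 0.065448.

0.0654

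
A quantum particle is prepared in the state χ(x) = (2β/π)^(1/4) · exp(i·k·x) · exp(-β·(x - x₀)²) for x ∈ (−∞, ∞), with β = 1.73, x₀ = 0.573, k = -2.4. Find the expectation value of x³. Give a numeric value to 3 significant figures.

⟨x³⟩ = ∫ x³·|χ|² dx (integrals over the domain).
Gaussian moments (u = x − x₀): ∫u^(2j)·e^(−2βu²) du = (2j−1)!!/(4β)^j · √(π/(2β)), odd powers integrate to 0; here √(π/(2β)) = 0.95288.
⟨x³⟩ = 0.43654.

0.437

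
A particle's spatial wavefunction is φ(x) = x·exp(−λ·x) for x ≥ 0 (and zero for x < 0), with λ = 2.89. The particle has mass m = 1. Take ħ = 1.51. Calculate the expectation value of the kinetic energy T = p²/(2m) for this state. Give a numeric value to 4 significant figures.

9.522

T = −(ħ²/2m) d²/dx², so ⟨T⟩ = −(ħ²/2m) ∫ φ*·φ'' dx / ∫|φ|² dx; with m = 1.
Differentiate x·exp(−λ·x) with the product rule; every integrand then reduces to terms xʲ·e^(−2λx) on [0, ∞), with ∫₀^∞ xʲ·e^(−2λx) dx = j!/(2λ)^(j+1).
State is unnormalized: ∫|φ|² dx = 0.010357, and ∫φ*·(−ħ²/2m · φ'') dx = 0.098620, so ⟨T⟩ = 0.098620 / 0.010357.
⟨T⟩ = 9.5218.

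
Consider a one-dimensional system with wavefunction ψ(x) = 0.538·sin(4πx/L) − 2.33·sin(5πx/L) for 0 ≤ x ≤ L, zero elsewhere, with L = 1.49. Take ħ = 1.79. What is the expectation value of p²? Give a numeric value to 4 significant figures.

p² ψ = −ħ² d²ψ/dx²; ⟨p²⟩ = −ħ² ∫ ψ*·ψ'' dx / ∫|ψ|² dx.
d²/dx² sin(jπx/L) = −(jπ/L)²·sin(jπx/L); on 0 ≤ x ≤ L, ∫sin²(jπx/L) dx = L/2 and ∫sin(jπx/L)·sin(lπx/L) dx = 0 for j ≠ l, so only diagonal terms survive in ∫|ψ|² and ∫ψ·ψ″; ∫ψ·ψ′ dx = [ψ²/2] between the walls = 0.
State is unnormalized: ∫|ψ|² dx = 4.2602, and ∫ψ*·(−ħ² ψ'') dx = 1489.4, so ⟨p²⟩ = 1489.4 / 4.2602.
⟨p²⟩ = 349.61.

349.6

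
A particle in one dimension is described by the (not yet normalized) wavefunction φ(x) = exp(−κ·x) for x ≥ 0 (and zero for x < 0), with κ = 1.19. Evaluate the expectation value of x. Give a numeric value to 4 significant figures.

0.4202

⟨x⟩ = ∫ x·|φ|² dx / ∫|φ|² dx (integrals over the domain).
Every integrand reduces to terms xʲ·e^(−2κx) on [0, ∞); use ∫₀^∞ xʲ·e^(−2κx) dx = j!/(2κ)^(j+1).
State is unnormalized: ∫|φ|² dx = 0.42017, and ∫φ*·x·φ dx = 0.17654, so ⟨x⟩ = 0.17654 / 0.42017.
⟨x⟩ = 0.42017.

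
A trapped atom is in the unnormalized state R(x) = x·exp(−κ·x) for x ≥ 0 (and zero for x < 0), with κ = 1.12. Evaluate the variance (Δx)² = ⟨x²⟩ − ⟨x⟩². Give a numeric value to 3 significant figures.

Compute ⟨x⟩ and ⟨x²⟩ separately, then (Δx)² = ⟨x²⟩ − ⟨x⟩².
Every integrand reduces to terms xʲ·e^(−2κx) on [0, ∞); use ∫₀^∞ xʲ·e^(−2κx) dx = j!/(2κ)^(j+1).
Normalization: ∫|R|² dx = 0.17795.
⟨x⟩ = 1.3393 and ⟨x²⟩ = 2.3916.
(Δx)² = 2.3916 − (1.3393)² = 0.59790.

0.598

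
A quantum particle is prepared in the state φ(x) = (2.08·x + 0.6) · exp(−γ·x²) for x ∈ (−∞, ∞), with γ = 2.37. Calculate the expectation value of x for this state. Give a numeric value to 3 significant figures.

⟨x⟩ = ∫ x·|φ|² dx / ∫|φ|² dx (integrals over the domain).
Expand each integrand as polynomial × e^(−2γx²) and use ∫x^(2j)·e^(−2γx²) dx = (2j−1)!!/(4γ)^j · √(π/(2γ)), odd powers → 0; here √(π/(2γ)) = 0.81412.
State is unnormalized: ∫|φ|² dx = 0.66462, and ∫φ*·x·φ dx = 0.21435, so ⟨x⟩ = 0.21435 / 0.66462.
⟨x⟩ = 0.32251.

0.323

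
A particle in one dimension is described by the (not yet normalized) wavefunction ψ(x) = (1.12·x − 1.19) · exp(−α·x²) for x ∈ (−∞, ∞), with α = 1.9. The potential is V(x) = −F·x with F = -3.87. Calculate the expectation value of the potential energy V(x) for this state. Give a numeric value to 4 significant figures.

-0.8585

⟨V⟩ = ∫ V(x)·|ψ|² dx / ∫|ψ|² dx.
Expand each integrand as polynomial × e^(−2αx²) and use ∫x^(2j)·e^(−2αx²) dx = (2j−1)!!/(4α)^j · √(π/(2α)), odd powers → 0; here √(π/(2α)) = 0.90925.
State is unnormalized: ∫|ψ|² dx = 1.4377, and ∫ψ*·V(x)·ψ dx = -1.2342, so ⟨V⟩ = -1.2342 / 1.4377.
⟨V⟩ = -0.85846.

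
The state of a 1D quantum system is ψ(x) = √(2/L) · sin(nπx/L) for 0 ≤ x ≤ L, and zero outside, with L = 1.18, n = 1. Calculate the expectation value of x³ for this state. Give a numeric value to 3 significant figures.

0.286

⟨x³⟩ = ∫ x³·|ψ|² dx (integrals over the domain).
With sin²θ = (1 − cos2θ)/2 on 0 ≤ x ≤ L: ∫sin²(nπx/L) dx = L/2, ∫x·sin²(nπx/L) dx = L²/4, ∫x²·sin²(nπx/L) dx = L³·(1/6 − 1/(4n²π²)); higher powers xᵏ the same way, integrating xᵏ·cos(2nπx/L) by parts.
⟨x³⟩ = 0.28590.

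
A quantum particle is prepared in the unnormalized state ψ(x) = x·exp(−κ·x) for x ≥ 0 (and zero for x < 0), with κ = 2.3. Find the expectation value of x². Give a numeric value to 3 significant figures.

0.567

⟨x²⟩ = ∫ x²·|ψ|² dx / ∫|ψ|² dx (integrals over the domain).
Every integrand reduces to terms xʲ·e^(−2κx) on [0, ∞); use ∫₀^∞ xʲ·e^(−2κx) dx = j!/(2κ)^(j+1).
State is unnormalized: ∫|ψ|² dx = 0.020547, and ∫ψ*·x²·ψ dx = 0.011653, so ⟨x²⟩ = 0.011653 / 0.020547.
⟨x²⟩ = 0.56711.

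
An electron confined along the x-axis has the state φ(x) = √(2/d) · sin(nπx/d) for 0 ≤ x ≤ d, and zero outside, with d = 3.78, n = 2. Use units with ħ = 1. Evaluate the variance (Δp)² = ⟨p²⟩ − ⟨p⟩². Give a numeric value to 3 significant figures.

Compute ⟨p⟩ and ⟨p²⟩ separately; (Δp)² = ⟨p²⟩ − ⟨p⟩².
d/dx sin(nπx/d) = (nπ/d)·cos(nπx/d) and d²/dx² sin(nπx/d) = −(nπ/d)²·sin(nπx/d); on 0 ≤ x ≤ d, ∫sin²(nπx/d) dx = d/2 and ∫sin(nπx/d)·cos(nπx/d) dx = 0.
⟨p⟩ = 0.0000 and ⟨p²⟩ = 2.7630.
(Δp)² = 2.7630 − (0.0000)² = 2.7630.

2.76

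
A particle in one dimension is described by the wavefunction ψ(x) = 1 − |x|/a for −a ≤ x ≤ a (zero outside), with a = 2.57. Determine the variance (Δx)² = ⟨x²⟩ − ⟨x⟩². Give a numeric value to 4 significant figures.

Compute ⟨x⟩ and ⟨x²⟩ separately, then (Δx)² = ⟨x²⟩ − ⟨x⟩².
ψ is even, so ∫ over [−a, a] = 2∫₀ᵃ with ψ = 1 − x/a there: ∫₀ᵃ (1 − x/a)² dx = a/3, ∫₀ᵃ x²(1 − x/a)² dx = a³/30, ∫₀ᵃ x⁴(1 − x/a)² dx = a⁵/105.
Normalization: ∫|ψ|² dx = 1.7133.
⟨x⟩ = 0.0000 and ⟨x²⟩ = 0.66049.
(Δx)² = 0.66049 − (0.0000)² = 0.66049.

0.6605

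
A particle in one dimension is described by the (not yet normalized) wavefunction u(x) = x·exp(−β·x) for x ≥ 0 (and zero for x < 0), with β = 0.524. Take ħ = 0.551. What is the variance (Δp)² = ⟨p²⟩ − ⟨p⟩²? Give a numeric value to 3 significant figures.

0.0834

Compute ⟨p⟩ and ⟨p²⟩ separately; (Δp)² = ⟨p²⟩ − ⟨p⟩².
Differentiate x·exp(−β·x) with the product rule; every integrand then reduces to terms xʲ·e^(−2βx) on [0, ∞), with ∫₀^∞ xʲ·e^(−2βx) dx = j!/(2β)^(j+1).
Normalization: ∫|u|² dx = 1.7376.
⟨p⟩ = 0.0000 and ⟨p²⟩ = 0.083362.
(Δp)² = 0.083362 − (0.0000)² = 0.083362.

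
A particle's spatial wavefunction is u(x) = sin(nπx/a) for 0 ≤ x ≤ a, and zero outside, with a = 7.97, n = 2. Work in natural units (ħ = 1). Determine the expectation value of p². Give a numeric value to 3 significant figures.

p² u = −ħ² d²u/dx²; ⟨p²⟩ = −ħ² ∫ u*·u'' dx / ∫|u|² dx.
d/dx sin(nπx/a) = (nπ/a)·cos(nπx/a) and d²/dx² sin(nπx/a) = −(nπ/a)²·sin(nπx/a); on 0 ≤ x ≤ a, ∫sin²(nπx/a) dx = a/2 and ∫sin(nπx/a)·cos(nπx/a) dx = 0.
State is unnormalized: ∫|u|² dx = 3.9850, and ∫u*·(−ħ² u'') dx = 2.4767, so ⟨p²⟩ = 2.4767 / 3.9850.
⟨p²⟩ = 0.62150.

0.622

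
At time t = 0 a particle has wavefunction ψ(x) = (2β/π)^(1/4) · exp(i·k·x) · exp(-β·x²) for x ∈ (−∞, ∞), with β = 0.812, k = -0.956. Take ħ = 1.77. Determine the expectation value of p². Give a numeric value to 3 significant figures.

p² ψ = −ħ² d²ψ/dx²; ⟨p²⟩ = −ħ² ∫ ψ*·ψ'' dx.
Gaussian moments: ∫x^(2j)·e^(−2βx²) dx = (2j−1)!!/(4β)^j · √(π/(2β)), odd powers integrate to 0; here √(π/(2β)) = 1.3909. Derivatives: ψ′ = (ik − 2βx)·ψ, ψ″ = ((ik − 2βx)² − 2β)·ψ; the odd-in-x pieces drop out.
⟨p²⟩ = 5.4072.

5.41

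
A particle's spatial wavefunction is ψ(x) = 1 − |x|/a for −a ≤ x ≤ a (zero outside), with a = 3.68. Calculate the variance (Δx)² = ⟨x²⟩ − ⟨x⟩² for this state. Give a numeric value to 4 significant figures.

1.354

Compute ⟨x⟩ and ⟨x²⟩ separately, then (Δx)² = ⟨x²⟩ − ⟨x⟩².
ψ is even, so ∫ over [−a, a] = 2∫₀ᵃ with ψ = 1 − x/a there: ∫₀ᵃ (1 − x/a)² dx = a/3, ∫₀ᵃ x²(1 − x/a)² dx = a³/30, ∫₀ᵃ x⁴(1 − x/a)² dx = a⁵/105.
Normalization: ∫|ψ|² dx = 2.4533.
⟨x⟩ = 0.0000 and ⟨x²⟩ = 1.3542.
(Δx)² = 1.3542 − (0.0000)² = 1.3542.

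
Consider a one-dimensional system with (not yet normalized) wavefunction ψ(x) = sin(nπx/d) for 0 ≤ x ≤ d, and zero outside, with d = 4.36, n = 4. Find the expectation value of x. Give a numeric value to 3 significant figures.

2.18

⟨x⟩ = ∫ x·|ψ|² dx / ∫|ψ|² dx (integrals over the domain).
With sin²θ = (1 − cos2θ)/2 on 0 ≤ x ≤ d: ∫sin²(nπx/d) dx = d/2, ∫x·sin²(nπx/d) dx = d²/4, ∫x²·sin²(nπx/d) dx = d³·(1/6 − 1/(4n²π²)); higher powers xᵏ the same way, integrating xᵏ·cos(2nπx/d) by parts.
State is unnormalized: ∫|ψ|² dx = 2.1800, and ∫ψ*·x·ψ dx = 4.7524, so ⟨x⟩ = 4.7524 / 2.1800.
⟨x⟩ = 2.1800.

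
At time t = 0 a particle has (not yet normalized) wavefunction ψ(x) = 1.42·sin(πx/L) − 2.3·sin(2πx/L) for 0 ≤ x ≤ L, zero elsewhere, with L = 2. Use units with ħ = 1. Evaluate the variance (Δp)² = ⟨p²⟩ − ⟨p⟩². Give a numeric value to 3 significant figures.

Compute ⟨p⟩ and ⟨p²⟩ separately; (Δp)² = ⟨p²⟩ − ⟨p⟩².
d²/dx² sin(jπx/L) = −(jπ/L)²·sin(jπx/L); on 0 ≤ x ≤ L, ∫sin²(jπx/L) dx = L/2 and ∫sin(jπx/L)·sin(lπx/L) dx = 0 for j ≠ l, so only diagonal terms survive in ∫|ψ|² and ∫ψ·ψ″; ∫ψ·ψ′ dx = [ψ²/2] between the walls = 0.
Normalization: ∫|ψ|² dx = 7.3064.
⟨p⟩ = 0.0000 and ⟨p²⟩ = 7.8268.
(Δp)² = 7.8268 − (0.0000)² = 7.8268.

7.83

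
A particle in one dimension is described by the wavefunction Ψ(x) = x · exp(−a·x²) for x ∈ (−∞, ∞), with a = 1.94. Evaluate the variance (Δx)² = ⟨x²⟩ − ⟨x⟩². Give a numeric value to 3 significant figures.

Compute ⟨x⟩ and ⟨x²⟩ separately, then (Δx)² = ⟨x²⟩ − ⟨x⟩².
Expand each integrand as polynomial × e^(−2ax²) and use ∫x^(2j)·e^(−2ax²) dx = (2j−1)!!/(4a)^j · √(π/(2a)), odd powers → 0; here √(π/(2a)) = 0.89983.
Normalization: ∫|Ψ|² dx = 0.11596.
⟨x⟩ = 0.0000 and ⟨x²⟩ = 0.38660.
(Δx)² = 0.38660 − (0.0000)² = 0.38660.

0.387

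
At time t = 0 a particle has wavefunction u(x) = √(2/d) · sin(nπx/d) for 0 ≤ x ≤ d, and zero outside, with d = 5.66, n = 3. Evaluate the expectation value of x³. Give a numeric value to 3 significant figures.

⟨x³⟩ = ∫ x³·|u|² dx (integrals over the domain).
With sin²θ = (1 − cos2θ)/2 on 0 ≤ x ≤ d: ∫sin²(nπx/d) dx = d/2, ∫x·sin²(nπx/d) dx = d²/4, ∫x²·sin²(nπx/d) dx = d³·(1/6 − 1/(4n²π²)); higher powers xᵏ the same way, integrating xᵏ·cos(2nπx/d) by parts.
⟨x³⟩ = 43.799.

43.8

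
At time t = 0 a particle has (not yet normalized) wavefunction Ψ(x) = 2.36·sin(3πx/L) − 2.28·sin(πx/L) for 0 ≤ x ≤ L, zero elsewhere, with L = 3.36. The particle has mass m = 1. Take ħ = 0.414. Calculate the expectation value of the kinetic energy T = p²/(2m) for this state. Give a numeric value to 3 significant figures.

0.385

T = −(ħ²/2m) d²/dx², so ⟨T⟩ = −(ħ²/2m) ∫ Ψ*·Ψ'' dx / ∫|Ψ|² dx; with m = 1.
d²/dx² sin(jπx/L) = −(jπ/L)²·sin(jπx/L); on 0 ≤ x ≤ L, ∫sin²(jπx/L) dx = L/2 and ∫sin(jπx/L)·sin(lπx/L) dx = 0 for j ≠ l, so only diagonal terms survive in ∫|Ψ|² and ∫Ψ·Ψ″; ∫Ψ·Ψ′ dx = [Ψ²/2] between the walls = 0.
State is unnormalized: ∫|Ψ|² dx = 18.090, and ∫Ψ*·(−ħ²/2m · Ψ'') dx = 6.9634, so ⟨T⟩ = 6.9634 / 18.090.
⟨T⟩ = 0.38493.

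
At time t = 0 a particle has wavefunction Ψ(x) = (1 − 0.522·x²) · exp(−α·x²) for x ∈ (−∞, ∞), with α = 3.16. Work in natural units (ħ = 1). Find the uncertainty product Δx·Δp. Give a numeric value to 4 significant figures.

Δx = √(⟨x²⟩−⟨x⟩²), Δp = √(⟨p²⟩−⟨p⟩²).
Expand each integrand as polynomial × e^(−2αx²) and use ∫x^(2j)·e^(−2αx²) dx = (2j−1)!!/(4α)^j · √(π/(2α)), odd powers → 0; here √(π/(2α)) = 0.70504. Differentiate with the product rule, d/dx e^(−αx²) = −2αx·e^(−αx²).
Normalization: ∫|Ψ|² dx = 0.65042.
⟨x⟩ = 0.0000, ⟨x²⟩ = 0.066703 ⇒ Δx = 0.25827.
⟨p⟩ = 0.0000, ⟨p²⟩ = 3.7492 ⇒ Δp = 1.9363.
Δx·Δp = 0.50008.

0.5001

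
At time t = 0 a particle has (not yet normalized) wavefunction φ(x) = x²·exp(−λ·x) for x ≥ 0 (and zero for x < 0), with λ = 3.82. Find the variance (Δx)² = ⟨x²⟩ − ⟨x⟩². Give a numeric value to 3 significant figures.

0.0857

Compute ⟨x⟩ and ⟨x²⟩ separately, then (Δx)² = ⟨x²⟩ − ⟨x⟩².
Every integrand reduces to terms xʲ·e^(−2λx) on [0, ∞); use ∫₀^∞ xʲ·e^(−2λx) dx = j!/(2λ)^(j+1).
Normalization: ∫|φ|² dx = 0.00092203.
⟨x⟩ = 0.65445 and ⟨x²⟩ = 0.51397.
(Δx)² = 0.51397 − (0.65445)² = 0.085661.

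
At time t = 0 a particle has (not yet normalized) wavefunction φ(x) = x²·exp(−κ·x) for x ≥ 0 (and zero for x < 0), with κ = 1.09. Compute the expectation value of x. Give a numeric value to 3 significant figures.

2.29

⟨x⟩ = ∫ x·|φ|² dx / ∫|φ|² dx (integrals over the domain).
Every integrand reduces to terms xʲ·e^(−2κx) on [0, ∞); use ∫₀^∞ xʲ·e^(−2κx) dx = j!/(2κ)^(j+1).
State is unnormalized: ∫|φ|² dx = 0.48745, and ∫φ*·x·φ dx = 1.1180, so ⟨x⟩ = 1.1180 / 0.48745.
⟨x⟩ = 2.2936.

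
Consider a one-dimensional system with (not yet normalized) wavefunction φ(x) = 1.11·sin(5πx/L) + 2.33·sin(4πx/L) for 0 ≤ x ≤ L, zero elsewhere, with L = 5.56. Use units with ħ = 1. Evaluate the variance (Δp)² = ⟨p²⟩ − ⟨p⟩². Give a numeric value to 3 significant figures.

5.64

Compute ⟨p⟩ and ⟨p²⟩ separately; (Δp)² = ⟨p²⟩ − ⟨p⟩².
d²/dx² sin(jπx/L) = −(jπ/L)²·sin(jπx/L); on 0 ≤ x ≤ L, ∫sin²(jπx/L) dx = L/2 and ∫sin(jπx/L)·sin(lπx/L) dx = 0 for j ≠ l, so only diagonal terms survive in ∫|φ|² and ∫φ·φ″; ∫φ·φ′ dx = [φ²/2] between the walls = 0.
Normalization: ∫|φ|² dx = 18.518.
⟨p⟩ = 0.0000 and ⟨p²⟩ = 5.6397.
(Δp)² = 5.6397 − (0.0000)² = 5.6397.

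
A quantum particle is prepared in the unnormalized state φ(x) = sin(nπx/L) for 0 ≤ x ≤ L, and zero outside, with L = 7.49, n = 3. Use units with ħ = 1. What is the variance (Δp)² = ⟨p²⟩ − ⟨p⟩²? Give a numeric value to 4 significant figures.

Compute ⟨p⟩ and ⟨p²⟩ separately; (Δp)² = ⟨p²⟩ − ⟨p⟩².
d/dx sin(nπx/L) = (nπ/L)·cos(nπx/L) and d²/dx² sin(nπx/L) = −(nπ/L)²·sin(nπx/L); on 0 ≤ x ≤ L, ∫sin²(nπx/L) dx = L/2 and ∫sin(nπx/L)·cos(nπx/L) dx = 0.
Normalization: ∫|φ|² dx = 3.7450.
⟨p⟩ = 0.0000 and ⟨p²⟩ = 1.5834.
(Δp)² = 1.5834 − (0.0000)² = 1.5834.

1.583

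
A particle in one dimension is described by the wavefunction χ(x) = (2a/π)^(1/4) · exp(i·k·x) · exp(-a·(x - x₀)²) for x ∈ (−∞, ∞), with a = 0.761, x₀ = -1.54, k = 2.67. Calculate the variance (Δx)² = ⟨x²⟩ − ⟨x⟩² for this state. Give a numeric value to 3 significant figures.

Compute ⟨x⟩ and ⟨x²⟩ separately, then (Δx)² = ⟨x²⟩ − ⟨x⟩².
Gaussian moments (u = x − x₀): ∫u^(2j)·e^(−2au²) du = (2j−1)!!/(4a)^j · √(π/(2a)), odd powers integrate to 0; here √(π/(2a)) = 1.4367.
⟨x⟩ = -1.5400 and ⟨x²⟩ = 2.7001.
(Δx)² = 2.7001 − (-1.5400)² = 0.32852.

0.329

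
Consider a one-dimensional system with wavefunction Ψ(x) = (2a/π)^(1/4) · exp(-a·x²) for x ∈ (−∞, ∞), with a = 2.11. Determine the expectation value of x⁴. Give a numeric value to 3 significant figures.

⟨x⁴⟩ = ∫ x⁴·|Ψ|² dx (integrals over the domain).
Gaussian moments: ∫x^(2j)·e^(−2ax²) dx = (2j−1)!!/(4a)^j · √(π/(2a)), odd powers integrate to 0; here √(π/(2a)) = 0.86282.
⟨x⁴⟩ = 0.042115.

0.0421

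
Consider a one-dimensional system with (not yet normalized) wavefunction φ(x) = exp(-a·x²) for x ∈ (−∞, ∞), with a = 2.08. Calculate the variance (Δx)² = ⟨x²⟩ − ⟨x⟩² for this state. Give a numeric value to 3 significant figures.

Compute ⟨x⟩ and ⟨x²⟩ separately, then (Δx)² = ⟨x²⟩ − ⟨x⟩².
Gaussian moments: ∫x^(2j)·e^(−2ax²) dx = (2j−1)!!/(4a)^j · √(π/(2a)), odd powers integrate to 0; here √(π/(2a)) = 0.86902.
Normalization: ∫|φ|² dx = 0.86902.
⟨x⟩ = 0.0000 and ⟨x²⟩ = 0.12019.
(Δx)² = 0.12019 − (0.0000)² = 0.12019.

0.120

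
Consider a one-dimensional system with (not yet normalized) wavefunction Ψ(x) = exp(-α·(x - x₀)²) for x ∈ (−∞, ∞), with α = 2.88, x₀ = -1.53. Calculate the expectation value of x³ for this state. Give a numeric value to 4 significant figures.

⟨x³⟩ = ∫ x³·|Ψ|² dx / ∫|Ψ|² dx (integrals over the domain).
Gaussian moments (u = x − x₀): ∫u^(2j)·e^(−2αu²) du = (2j−1)!!/(4α)^j · √(π/(2α)), odd powers integrate to 0; here √(π/(2α)) = 0.73852.
State is unnormalized: ∫|Ψ|² dx = 0.73852, and ∫Ψ*·x³·Ψ dx = -2.9393, so ⟨x³⟩ = -2.9393 / 0.73852.
⟨x³⟩ = -3.9800.

-3.980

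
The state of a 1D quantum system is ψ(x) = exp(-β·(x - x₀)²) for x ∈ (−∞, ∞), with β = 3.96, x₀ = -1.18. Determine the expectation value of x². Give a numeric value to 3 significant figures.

⟨x²⟩ = ∫ x²·|ψ|² dx / ∫|ψ|² dx (integrals over the domain).
Gaussian moments (u = x − x₀): ∫u^(2j)·e^(−2βu²) du = (2j−1)!!/(4β)^j · √(π/(2β)), odd powers integrate to 0; here √(π/(2β)) = 0.62981.
State is unnormalized: ∫|ψ|² dx = 0.62981, and ∫ψ*·x²·ψ dx = 0.91671, so ⟨x²⟩ = 0.91671 / 0.62981.
⟨x²⟩ = 1.4555.

1.46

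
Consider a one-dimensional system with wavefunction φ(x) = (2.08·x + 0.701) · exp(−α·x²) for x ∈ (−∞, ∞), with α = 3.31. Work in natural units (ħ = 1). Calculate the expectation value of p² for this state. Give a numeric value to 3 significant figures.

p² φ = −ħ² d²φ/dx²; ⟨p²⟩ = −ħ² ∫ φ*·φ'' dx / ∫|φ|² dx.
Expand each integrand as polynomial × e^(−2αx²) and use ∫x^(2j)·e^(−2αx²) dx = (2j−1)!!/(4α)^j · √(π/(2α)), odd powers → 0; here √(π/(2α)) = 0.68888. Differentiate with the product rule, d/dx e^(−αx²) = −2αx·e^(−αx²).
State is unnormalized: ∫|φ|² dx = 0.56362, and ∫φ*·(−ħ² φ'') dx = 3.3558, so ⟨p²⟩ = 3.3558 / 0.56362.
⟨p²⟩ = 5.9540.

5.95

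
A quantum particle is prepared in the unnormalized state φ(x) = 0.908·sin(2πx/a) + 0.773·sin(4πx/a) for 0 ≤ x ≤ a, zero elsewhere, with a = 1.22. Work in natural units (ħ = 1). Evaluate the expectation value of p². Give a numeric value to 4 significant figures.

59.96

p² φ = −ħ² d²φ/dx²; ⟨p²⟩ = −ħ² ∫ φ*·φ'' dx / ∫|φ|² dx.
d²/dx² sin(jπx/a) = −(jπ/a)²·sin(jπx/a); on 0 ≤ x ≤ a, ∫sin²(jπx/a) dx = a/2 and ∫sin(jπx/a)·sin(lπx/a) dx = 0 for j ≠ l, so only diagonal terms survive in ∫|φ|² and ∫φ·φ″; ∫φ·φ′ dx = [φ²/2] between the walls = 0.
State is unnormalized: ∫|φ|² dx = 0.86742, and ∫φ*·(−ħ² φ'') dx = 52.011, so ⟨p²⟩ = 52.011 / 0.86742.
⟨p²⟩ = 59.961.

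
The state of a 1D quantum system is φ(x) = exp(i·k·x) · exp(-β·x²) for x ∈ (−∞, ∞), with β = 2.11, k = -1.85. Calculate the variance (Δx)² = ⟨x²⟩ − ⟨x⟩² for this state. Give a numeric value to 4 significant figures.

Compute ⟨x⟩ and ⟨x²⟩ separately, then (Δx)² = ⟨x²⟩ − ⟨x⟩².
Gaussian moments: ∫x^(2j)·e^(−2βx²) dx = (2j−1)!!/(4β)^j · √(π/(2β)), odd powers integrate to 0; here √(π/(2β)) = 0.86282.
Normalization: ∫|φ|² dx = 0.86282.
⟨x⟩ = 0.0000 and ⟨x²⟩ = 0.11848.
(Δx)² = 0.11848 − (0.0000)² = 0.11848.

0.1185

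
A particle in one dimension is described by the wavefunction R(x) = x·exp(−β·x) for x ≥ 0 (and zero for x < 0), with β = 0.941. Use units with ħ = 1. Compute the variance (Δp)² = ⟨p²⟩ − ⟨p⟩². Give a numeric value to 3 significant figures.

0.885

Compute ⟨p⟩ and ⟨p²⟩ separately; (Δp)² = ⟨p²⟩ − ⟨p⟩².
Differentiate x·exp(−β·x) with the product rule; every integrand then reduces to terms xʲ·e^(−2βx) on [0, ∞), with ∫₀^∞ xʲ·e^(−2βx) dx = j!/(2β)^(j+1).
Normalization: ∫|R|² dx = 0.30003.
⟨p⟩ = 0.0000 and ⟨p²⟩ = 0.88548.
(Δp)² = 0.88548 − (0.0000)² = 0.88548.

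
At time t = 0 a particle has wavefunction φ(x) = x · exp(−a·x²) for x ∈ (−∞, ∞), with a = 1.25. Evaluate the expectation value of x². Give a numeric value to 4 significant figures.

0.6000

⟨x²⟩ = ∫ x²·|φ|² dx / ∫|φ|² dx (integrals over the domain).
Expand each integrand as polynomial × e^(−2ax²) and use ∫x^(2j)·e^(−2ax²) dx = (2j−1)!!/(4a)^j · √(π/(2a)), odd powers → 0; here √(π/(2a)) = 1.1210.
State is unnormalized: ∫|φ|² dx = 0.22420, and ∫φ*·x²·φ dx = 0.13452, so ⟨x²⟩ = 0.13452 / 0.22420.
⟨x²⟩ = 0.60000.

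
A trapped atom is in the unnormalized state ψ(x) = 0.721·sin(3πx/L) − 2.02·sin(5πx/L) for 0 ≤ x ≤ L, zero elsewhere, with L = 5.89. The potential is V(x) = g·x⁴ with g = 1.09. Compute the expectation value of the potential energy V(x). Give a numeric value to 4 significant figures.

⟨V⟩ = ∫ V(x)·|ψ|² dx / ∫|ψ|² dx.
On 0 ≤ x ≤ L (j ≠ l): ∫sin²(jπx/L) dx = L/2, ∫sin(jπx/L)·sin(lπx/L) dx = 0; diagonal moments ∫x·sin²(jπx/L) dx = L²/4, ∫x²·sin²(jπx/L) dx = L³·(1/6 − 1/(4j²π²)); cross terms ∫x·sin(jπx/L)·sin(lπx/L) dx = 0 for j + l even and −4jlL²/(π²(j² − l²)²) for j + l odd, ∫x²·sin(jπx/L)·sin(lπx/L) dx = (−1)^(j+l)·4jlL³/(π²(j² − l²)²); higher powers the same way via product-to-sum and parts.
State is unnormalized: ∫|ψ|² dx = 13.548, and ∫ψ*·V(x)·ψ dx = 2572.5, so ⟨V⟩ = 2572.5 / 13.548.
⟨V⟩ = 189.88.

189.9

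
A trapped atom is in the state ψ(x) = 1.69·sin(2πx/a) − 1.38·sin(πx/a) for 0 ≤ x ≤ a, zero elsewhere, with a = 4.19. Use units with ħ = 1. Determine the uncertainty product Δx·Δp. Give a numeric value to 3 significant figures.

Δx = √(⟨x²⟩−⟨x⟩²), Δp = √(⟨p²⟩−⟨p⟩²).
On 0 ≤ x ≤ a (j ≠ l): ∫sin²(jπx/a) dx = a/2, ∫sin(jπx/a)·sin(lπx/a) dx = 0; diagonal moments ∫x·sin²(jπx/a) dx = a²/4, ∫x²·sin²(jπx/a) dx = a³·(1/6 − 1/(4j²π²)); cross terms ∫x·sin(jπx/a)·sin(lπx/a) dx = 0 for j + l even and −4jla²/(π²(j² − l²)²) for j + l odd, ∫x²·sin(jπx/a)·sin(lπx/a) dx = (−1)^(j+l)·4jla³/(π²(j² − l²)²); higher powers the same way via product-to-sum and parts. d²/dx² sin(jπx/a) = −(jπ/a)²·sin(jπx/a); on 0 ≤ x ≤ a, ∫sin²(jπx/a) dx = a/2 and ∫sin(jπx/a)·sin(lπx/a) dx = 0 for j ≠ l, so only diagonal terms survive in ∫|ψ|² and ∫ψ·ψ″; ∫ψ·ψ′ dx = [ψ²/2] between the walls = 0.
Normalization: ∫|ψ|² dx = 9.9732.
⟨x⟩ = 2.8345, ⟨x²⟩ = 8.4613 ⇒ Δx = 0.65342.
⟨p⟩ = 0.0000, ⟨p²⟩ = 1.5740 ⇒ Δp = 1.2546.
Δx·Δp = 0.81978.

0.820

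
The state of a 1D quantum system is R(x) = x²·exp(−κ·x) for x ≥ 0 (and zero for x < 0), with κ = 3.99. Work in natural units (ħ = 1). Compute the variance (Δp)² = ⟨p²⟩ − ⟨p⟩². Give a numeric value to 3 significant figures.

Compute ⟨p⟩ and ⟨p²⟩ separately; (Δp)² = ⟨p²⟩ − ⟨p⟩².
Differentiate x²·exp(−κ·x) with the product rule; every integrand then reduces to terms xʲ·e^(−2κx) on [0, ∞), with ∫₀^∞ xʲ·e^(−2κx) dx = j!/(2κ)^(j+1).
Normalization: ∫|R|² dx = 0.00074165.
⟨p⟩ = 0.0000 and ⟨p²⟩ = 5.3067.
(Δp)² = 5.3067 − (0.0000)² = 5.3067.

5.31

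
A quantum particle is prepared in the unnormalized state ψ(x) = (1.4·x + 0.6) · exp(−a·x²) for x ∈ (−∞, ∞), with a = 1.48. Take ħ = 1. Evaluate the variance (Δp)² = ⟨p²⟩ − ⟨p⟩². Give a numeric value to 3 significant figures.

Compute ⟨p⟩ and ⟨p²⟩ separately; (Δp)² = ⟨p²⟩ − ⟨p⟩².
Expand each integrand as polynomial × e^(−2ax²) and use ∫x^(2j)·e^(−2ax²) dx = (2j−1)!!/(4a)^j · √(π/(2a)), odd powers → 0; here √(π/(2a)) = 1.0302. Differentiate with the product rule, d/dx e^(−ax²) = −2ax·e^(−ax²).
Normalization: ∫|ψ|² dx = 0.71196.
⟨p⟩ = 0.0000 and ⟨p²⟩ = 2.8981.
(Δp)² = 2.8981 − (0.0000)² = 2.8981.

2.90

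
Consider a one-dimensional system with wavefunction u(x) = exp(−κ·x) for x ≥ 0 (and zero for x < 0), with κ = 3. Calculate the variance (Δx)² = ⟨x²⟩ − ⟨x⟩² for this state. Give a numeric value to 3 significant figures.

0.0278

Compute ⟨x⟩ and ⟨x²⟩ separately, then (Δx)² = ⟨x²⟩ − ⟨x⟩².
Every integrand reduces to terms xʲ·e^(−2κx) on [0, ∞); use ∫₀^∞ xʲ·e^(−2κx) dx = j!/(2κ)^(j+1).
Normalization: ∫|u|² dx = 0.16667.
⟨x⟩ = 0.16667 and ⟨x²⟩ = 0.055556.
(Δx)² = 0.055556 − (0.16667)² = 0.027778.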